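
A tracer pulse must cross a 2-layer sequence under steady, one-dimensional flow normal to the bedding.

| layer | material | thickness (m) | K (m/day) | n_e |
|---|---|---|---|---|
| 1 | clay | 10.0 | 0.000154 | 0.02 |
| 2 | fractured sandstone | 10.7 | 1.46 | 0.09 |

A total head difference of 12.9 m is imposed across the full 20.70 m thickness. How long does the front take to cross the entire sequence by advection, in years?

16.0

With flow normal to the layers, continuity requires the same specific discharge q through every layer.
Σ(b_i/K_i) = 10.0/0.000154 + 10.7/1.46 = 64942 d.
q = Δh / Σ(b_i/K_i) = 12.9 / 64942 = 0.0001986 m/day.
In each layer the seepage velocity is v_i = q/n_i, so the layer transit time is t_i = b_i·n_i / q:
  layer 1 (clay): t_1 = 10.0 × 0.02 / 0.0001986 = 1007 d
  layer 2 (fractured sandstone): t_2 = 10.7 × 0.09 / 0.0001986 = 4848 d
Total t = Σ t_i = 5855 days = 16.03 years.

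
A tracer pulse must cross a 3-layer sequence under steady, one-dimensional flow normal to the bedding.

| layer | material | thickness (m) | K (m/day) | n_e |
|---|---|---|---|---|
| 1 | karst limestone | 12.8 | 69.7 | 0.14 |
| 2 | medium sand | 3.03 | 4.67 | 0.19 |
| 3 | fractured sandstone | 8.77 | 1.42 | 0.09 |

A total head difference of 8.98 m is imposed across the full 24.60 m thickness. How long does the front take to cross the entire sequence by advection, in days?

2.46

With flow normal to the layers, continuity requires the same specific discharge q through every layer.
Σ(b_i/K_i) = 12.8/69.7 + 3.03/4.67 + 8.77/1.42 = 7.009 d.
q = Δh / Σ(b_i/K_i) = 8.98 / 7.009 = 1.281 m/day.
In each layer the seepage velocity is v_i = q/n_i, so the layer transit time is t_i = b_i·n_i / q:
  layer 1 (karst limestone): t_1 = 12.8 × 0.14 / 1.281 = 1.399 d
  layer 2 (medium sand): t_2 = 3.03 × 0.19 / 1.281 = 0.4493 d
  layer 3 (fractured sandstone): t_3 = 8.77 × 0.09 / 1.281 = 0.6160 d
Total t = Σ t_i = 2.464 days.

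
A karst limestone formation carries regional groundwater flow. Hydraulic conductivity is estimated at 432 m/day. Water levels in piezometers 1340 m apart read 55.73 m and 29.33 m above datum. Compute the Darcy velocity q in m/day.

8.51

Hydraulic gradient i = (55.73 − 29.33) / 1340 = 26.4 / 1340 = 0.01970.
Specific discharge q = K · i = 432.0 × 0.01970 = 8.511 m/day.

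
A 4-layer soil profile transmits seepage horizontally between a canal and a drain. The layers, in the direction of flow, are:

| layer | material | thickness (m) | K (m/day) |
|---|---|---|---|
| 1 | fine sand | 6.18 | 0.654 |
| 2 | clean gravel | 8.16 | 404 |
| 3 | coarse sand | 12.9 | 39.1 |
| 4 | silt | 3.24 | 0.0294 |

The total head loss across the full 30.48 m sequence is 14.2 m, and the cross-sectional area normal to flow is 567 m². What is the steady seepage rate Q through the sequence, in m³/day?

Flow is perpendicular to layering, so the layers act in series and the equivalent K is the thickness-weighted harmonic mean.
Total thickness L = 6.18 + 8.16 + 12.9 + 3.24 = 30.48 m.
Σ(b_i/K_i) = 6.18/0.654 + 8.16/404 + 12.9/39.1 + 3.24/0.0294 = 120.0 d.
K_eq = L / Σ(b_i/K_i) = 30.48 / 120.0 = 0.2540 m/day.
Q = K_eq · A · (Δh/L) = 0.2540 × 567 × (14.2/30.48) = 67.09 m³/day.

67.1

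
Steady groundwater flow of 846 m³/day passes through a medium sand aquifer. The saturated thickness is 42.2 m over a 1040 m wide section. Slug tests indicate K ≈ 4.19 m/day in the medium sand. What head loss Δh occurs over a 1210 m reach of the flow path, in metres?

Cross-sectional area A = 1040 × 42.2 = 43888 m².
From Q = K·A·i, i = Q / (K·A) = 846 / (4.190 × 43888) = 0.004601.
Head loss Δh = i · L = 0.004601 × 1210 = 5.567 m.

5.57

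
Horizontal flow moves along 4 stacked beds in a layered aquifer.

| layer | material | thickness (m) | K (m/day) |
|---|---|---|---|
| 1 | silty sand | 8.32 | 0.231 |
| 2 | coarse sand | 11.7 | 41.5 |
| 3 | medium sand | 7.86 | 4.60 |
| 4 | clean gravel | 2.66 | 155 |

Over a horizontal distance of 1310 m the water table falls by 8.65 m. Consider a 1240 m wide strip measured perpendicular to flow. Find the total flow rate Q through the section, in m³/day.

7660

Flow is parallel to layering, so each bed carries its own Darcy discharge and the transmissivities add.
Σ(K_i·b_i) = 0.231×8.32 + 41.5×11.7 + 4.60×7.86 + 155×2.66 = 935.9 m²/day.
Hydraulic gradient i = Δh / L = 8.65 / 1310 = 0.006603.
Q = Σ(K_i·b_i) · W · i = 935.9 × 1240 × 0.006603 = 7663 m³/day.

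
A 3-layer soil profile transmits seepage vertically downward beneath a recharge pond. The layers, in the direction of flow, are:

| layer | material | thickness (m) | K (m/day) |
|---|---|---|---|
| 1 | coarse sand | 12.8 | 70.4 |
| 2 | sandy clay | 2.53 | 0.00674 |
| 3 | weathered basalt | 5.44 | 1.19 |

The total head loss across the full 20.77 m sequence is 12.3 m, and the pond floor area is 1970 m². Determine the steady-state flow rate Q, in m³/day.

63.7

Flow is perpendicular to layering, so the layers act in series and the equivalent K is the thickness-weighted harmonic mean.
Total thickness L = 12.8 + 2.53 + 5.44 = 20.77 m.
Σ(b_i/K_i) = 12.8/70.4 + 2.53/0.00674 + 5.44/1.19 = 380.1 d.
K_eq = L / Σ(b_i/K_i) = 20.77 / 380.1 = 0.05464 m/day.
Q = K_eq · A · (Δh/L) = 0.05464 × 1970 × (12.3/20.77) = 63.74 m³/day.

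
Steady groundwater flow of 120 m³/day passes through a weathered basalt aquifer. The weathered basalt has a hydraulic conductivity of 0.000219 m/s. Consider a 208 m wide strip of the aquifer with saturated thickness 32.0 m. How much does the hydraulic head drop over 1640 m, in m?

1.56

Convert K: 0.000219 m/s × 86400 = 18.92 m/day.
Cross-sectional area A = 208 × 32.0 = 6656 m².
From Q = K·A·i, i = Q / (K·A) = 120 / (18.92 × 6656) = 0.0009528.
Head loss Δh = i · L = 0.0009528 × 1640 = 1.563 m.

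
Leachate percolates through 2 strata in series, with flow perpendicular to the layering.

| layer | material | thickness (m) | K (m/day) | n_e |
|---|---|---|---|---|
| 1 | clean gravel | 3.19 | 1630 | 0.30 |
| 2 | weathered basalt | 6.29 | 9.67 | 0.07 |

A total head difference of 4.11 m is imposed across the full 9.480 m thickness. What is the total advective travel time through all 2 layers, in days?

0.222

With flow normal to the layers, continuity requires the same specific discharge q through every layer.
Σ(b_i/K_i) = 3.19/1630 + 6.29/9.67 = 0.6524 d.
q = Δh / Σ(b_i/K_i) = 4.11 / 0.6524 = 6.300 m/day.
In each layer the seepage velocity is v_i = q/n_i, so the layer transit time is t_i = b_i·n_i / q:
  layer 1 (clean gravel): t_1 = 3.19 × 0.30 / 6.300 = 0.1519 d
  layer 2 (weathered basalt): t_2 = 6.29 × 0.07 / 6.300 = 0.06989 d
Total t = Σ t_i = 0.2218 days.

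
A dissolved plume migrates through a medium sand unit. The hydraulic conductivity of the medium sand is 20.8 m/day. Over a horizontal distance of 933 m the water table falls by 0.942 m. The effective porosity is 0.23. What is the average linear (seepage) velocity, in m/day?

0.0913

Hydraulic gradient i = Δh / L = 0.942 / 933 = 0.001010.
Darcy flux q = K · i = 20.80 × 0.001010 = 0.02100 m/day.
Seepage velocity v = q / n_e = 0.02100 / 0.23 = 0.09131 m/day.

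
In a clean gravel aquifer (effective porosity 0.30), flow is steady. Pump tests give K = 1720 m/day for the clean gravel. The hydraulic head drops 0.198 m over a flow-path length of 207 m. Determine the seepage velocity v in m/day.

Hydraulic gradient i = Δh / L = 0.198 / 207 = 0.0009565.
Darcy flux q = K · i = 1720 × 0.0009565 = 1.645 m/day.
Seepage velocity v = q / n_e = 1.645 / 0.30 = 5.484 m/day.

5.48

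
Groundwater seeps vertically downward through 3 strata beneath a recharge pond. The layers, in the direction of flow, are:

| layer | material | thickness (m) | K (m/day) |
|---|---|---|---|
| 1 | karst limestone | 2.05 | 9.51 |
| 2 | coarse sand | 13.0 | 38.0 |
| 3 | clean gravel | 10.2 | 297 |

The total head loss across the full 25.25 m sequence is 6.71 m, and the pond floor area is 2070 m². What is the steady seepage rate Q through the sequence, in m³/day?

Flow is perpendicular to layering, so the layers act in series and the equivalent K is the thickness-weighted harmonic mean.
Total thickness L = 2.05 + 13.0 + 10.2 = 25.25 m.
Σ(b_i/K_i) = 2.05/9.51 + 13.0/38.0 + 10.2/297 = 0.5920 d.
K_eq = L / Σ(b_i/K_i) = 25.25 / 0.5920 = 42.65 m/day.
Q = K_eq · A · (Δh/L) = 42.65 × 2070 × (6.71/25.25) = 23462 m³/day.

23500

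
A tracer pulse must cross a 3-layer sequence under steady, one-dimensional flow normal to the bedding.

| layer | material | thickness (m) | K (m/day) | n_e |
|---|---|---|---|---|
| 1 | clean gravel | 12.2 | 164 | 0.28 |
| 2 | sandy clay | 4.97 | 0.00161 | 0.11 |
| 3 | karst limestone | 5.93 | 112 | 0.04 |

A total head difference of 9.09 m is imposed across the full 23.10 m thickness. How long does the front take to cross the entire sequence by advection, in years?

With flow normal to the layers, continuity requires the same specific discharge q through every layer.
Σ(b_i/K_i) = 12.2/164 + 4.97/0.00161 + 5.93/112 = 3087 d.
q = Δh / Σ(b_i/K_i) = 9.09 / 3087 = 0.002945 m/day.
In each layer the seepage velocity is v_i = q/n_i, so the layer transit time is t_i = b_i·n_i / q:
  layer 1 (clean gravel): t_1 = 12.2 × 0.28 / 0.002945 = 1160 d
  layer 2 (sandy clay): t_2 = 4.97 × 0.11 / 0.002945 = 185.7 d
  layer 3 (karst limestone): t_3 = 5.93 × 0.04 / 0.002945 = 80.56 d
Total t = Σ t_i = 1426 days = 3.905 years.

3.91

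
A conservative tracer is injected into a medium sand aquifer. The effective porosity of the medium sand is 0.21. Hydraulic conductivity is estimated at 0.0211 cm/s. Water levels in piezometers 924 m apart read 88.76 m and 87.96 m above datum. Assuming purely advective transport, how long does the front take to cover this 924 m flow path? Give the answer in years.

33.7

Convert K: 0.0211 cm/s × 864 = 18.23 m/day.
Hydraulic gradient i = (88.76 − 87.96) / 924 = 0.8 / 924 = 0.0008658.
Darcy flux q = K · i = 18.23 × 0.0008658 = 0.01578 m/day.
Seepage velocity v = q / n_e = 0.01578 / 0.21 = 0.07516 m/day.
Travel time t = L / v = 924 / 0.07516 = 12294 days = 33.66 years.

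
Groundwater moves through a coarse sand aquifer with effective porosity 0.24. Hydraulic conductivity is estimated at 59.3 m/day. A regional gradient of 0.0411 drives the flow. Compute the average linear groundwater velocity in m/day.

Hydraulic gradient i = 0.0411.
Darcy flux q = K · i = 59.30 × 0.04110 = 2.437 m/day.
Seepage velocity v = q / n_e = 2.437 / 0.24 = 10.16 m/day.

10.2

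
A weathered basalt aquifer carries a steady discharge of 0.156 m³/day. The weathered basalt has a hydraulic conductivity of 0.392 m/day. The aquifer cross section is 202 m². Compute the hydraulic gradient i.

0.00197

From Q = K·A·i, i = Q / (K·A) = 0.156 / (0.3920 × 202.0) = 0.001970.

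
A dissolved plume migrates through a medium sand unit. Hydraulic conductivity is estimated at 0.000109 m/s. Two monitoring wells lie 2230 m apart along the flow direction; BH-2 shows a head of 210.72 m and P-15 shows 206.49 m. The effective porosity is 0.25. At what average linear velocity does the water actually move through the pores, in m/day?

Convert K: 0.000109 m/s × 86400 = 9.418 m/day.
Hydraulic gradient i = (210.72 − 206.49) / 2230 = 4.23 / 2230 = 0.001897.
Darcy flux q = K · i = 9.418 × 0.001897 = 0.01786 m/day.
Seepage velocity v = q / n_e = 0.01786 / 0.25 = 0.07146 m/day.

0.0715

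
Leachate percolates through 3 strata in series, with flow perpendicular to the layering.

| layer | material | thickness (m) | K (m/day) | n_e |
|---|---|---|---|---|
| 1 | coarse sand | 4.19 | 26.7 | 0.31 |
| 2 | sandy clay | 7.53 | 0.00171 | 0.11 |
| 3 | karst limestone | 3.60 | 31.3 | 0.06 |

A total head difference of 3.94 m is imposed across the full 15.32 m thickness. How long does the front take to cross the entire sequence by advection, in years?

With flow normal to the layers, continuity requires the same specific discharge q through every layer.
Σ(b_i/K_i) = 4.19/26.7 + 7.53/0.00171 + 3.60/31.3 = 4404 d.
q = Δh / Σ(b_i/K_i) = 3.94 / 4404 = 0.0008947 m/day.
In each layer the seepage velocity is v_i = q/n_i, so the layer transit time is t_i = b_i·n_i / q:
  layer 1 (coarse sand): t_1 = 4.19 × 0.31 / 0.0008947 = 1452 d
  layer 2 (sandy clay): t_2 = 7.53 × 0.11 / 0.0008947 = 925.8 d
  layer 3 (karst limestone): t_3 = 3.60 × 0.06 / 0.0008947 = 241.4 d
Total t = Σ t_i = 2619 days = 7.170 years.

7.17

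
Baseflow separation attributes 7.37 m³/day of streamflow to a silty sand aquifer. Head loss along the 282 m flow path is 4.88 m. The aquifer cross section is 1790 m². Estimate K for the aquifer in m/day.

Hydraulic gradient i = Δh / L = 4.88 / 282 = 0.01730.
From Q = K·A·i, K = Q / (A·i) = 7.37 / (1790 × 0.01730) = 0.2379 m/day.

0.238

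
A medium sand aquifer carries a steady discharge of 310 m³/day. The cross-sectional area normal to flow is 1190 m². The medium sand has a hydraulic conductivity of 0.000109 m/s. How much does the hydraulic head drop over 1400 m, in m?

Convert K: 0.000109 m/s × 86400 = 9.418 m/day.
From Q = K·A·i, i = Q / (K·A) = 310 / (9.418 × 1190) = 0.02766.
Head loss Δh = i · L = 0.02766 × 1400 = 38.73 m.

38.7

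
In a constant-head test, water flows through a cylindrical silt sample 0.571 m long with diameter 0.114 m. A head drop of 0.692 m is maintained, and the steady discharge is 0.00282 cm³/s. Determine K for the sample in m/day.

Cross-sectional area A = π·(d/2)² = π × (0.114/2)² = 0.01021 m².
Convert discharge: 0.00282 cm³/s = 2.820e-09 m³/s.
Darcy's law rearranged: K = Q·L / (A·Δh) = 2.820e-09 × 0.571 / (0.01021 × 0.692) = 2.280e-07 m/s = 0.01970 m/day.

0.0197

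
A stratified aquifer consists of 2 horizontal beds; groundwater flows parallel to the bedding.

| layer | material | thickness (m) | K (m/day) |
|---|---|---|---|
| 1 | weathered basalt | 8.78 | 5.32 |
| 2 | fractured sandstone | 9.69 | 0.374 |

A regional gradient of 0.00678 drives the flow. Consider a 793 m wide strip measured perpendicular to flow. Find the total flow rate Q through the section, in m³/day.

271

Flow is parallel to layering, so each bed carries its own Darcy discharge and the transmissivities add.
Σ(K_i·b_i) = 5.32×8.78 + 0.374×9.69 = 50.33 m²/day.
Hydraulic gradient i = 0.00678.
Q = Σ(K_i·b_i) · W · i = 50.33 × 793 × 0.006780 = 270.6 m³/day.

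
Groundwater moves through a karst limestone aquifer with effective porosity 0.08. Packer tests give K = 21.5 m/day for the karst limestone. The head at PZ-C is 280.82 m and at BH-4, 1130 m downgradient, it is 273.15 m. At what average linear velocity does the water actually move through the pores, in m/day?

1.82

Hydraulic gradient i = (280.82 − 273.15) / 1130 = 7.67 / 1130 = 0.006788.
Darcy flux q = K · i = 21.50 × 0.006788 = 0.1459 m/day.
Seepage velocity v = q / n_e = 0.1459 / 0.08 = 1.824 m/day.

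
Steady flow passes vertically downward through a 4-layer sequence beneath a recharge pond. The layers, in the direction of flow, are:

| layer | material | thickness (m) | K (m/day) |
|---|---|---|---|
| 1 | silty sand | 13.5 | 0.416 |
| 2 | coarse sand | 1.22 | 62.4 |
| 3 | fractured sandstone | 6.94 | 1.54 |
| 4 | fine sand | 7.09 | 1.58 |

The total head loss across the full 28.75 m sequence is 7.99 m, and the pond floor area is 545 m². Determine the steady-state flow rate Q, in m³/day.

Flow is perpendicular to layering, so the layers act in series and the equivalent K is the thickness-weighted harmonic mean.
Total thickness L = 13.5 + 1.22 + 6.94 + 7.09 = 28.75 m.
Σ(b_i/K_i) = 13.5/0.416 + 1.22/62.4 + 6.94/1.54 + 7.09/1.58 = 41.47 d.
K_eq = L / Σ(b_i/K_i) = 28.75 / 41.47 = 0.6934 m/day.
Q = K_eq · A · (Δh/L) = 0.6934 × 545 × (7.99/28.75) = 105.0 m³/day.

105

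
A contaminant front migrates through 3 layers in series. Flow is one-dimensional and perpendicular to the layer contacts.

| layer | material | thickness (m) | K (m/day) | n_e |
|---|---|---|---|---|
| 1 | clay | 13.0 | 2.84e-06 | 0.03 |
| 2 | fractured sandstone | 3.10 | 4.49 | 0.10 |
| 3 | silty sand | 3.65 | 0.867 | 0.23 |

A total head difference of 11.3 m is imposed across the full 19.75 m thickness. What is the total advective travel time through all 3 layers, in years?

With flow normal to the layers, continuity requires the same specific discharge q through every layer.
Σ(b_i/K_i) = 13.0/2.84e-06 + 3.10/4.49 + 3.65/0.867 = 4.577e+06 d.
q = Δh / Σ(b_i/K_i) = 11.3 / 4.577e+06 = 2.469e-06 m/day.
In each layer the seepage velocity is v_i = q/n_i, so the layer transit time is t_i = b_i·n_i / q:
  layer 1 (clay): t_1 = 13.0 × 0.03 / 2.469e-06 = 1.580e+05 d
  layer 2 (fractured sandstone): t_2 = 3.10 × 0.10 / 2.469e-06 = 1.256e+05 d
  layer 3 (silty sand): t_3 = 3.65 × 0.23 / 2.469e-06 = 3.401e+05 d
Total t = Σ t_i = 6.236e+05 days = 1707 years.

1710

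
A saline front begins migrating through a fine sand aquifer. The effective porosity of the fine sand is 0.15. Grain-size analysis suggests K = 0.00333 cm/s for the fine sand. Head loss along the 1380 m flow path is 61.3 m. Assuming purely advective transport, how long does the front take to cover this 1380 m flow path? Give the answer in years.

Convert K: 0.00333 cm/s × 864 = 2.877 m/day.
Hydraulic gradient i = Δh / L = 61.3 / 1380 = 0.04442.
Darcy flux q = K · i = 2.877 × 0.04442 = 0.1278 m/day.
Seepage velocity v = q / n_e = 0.1278 / 0.15 = 0.8520 m/day.
Travel time t = L / v = 1380 / 0.8520 = 1620 days = 4.434 years.

4.43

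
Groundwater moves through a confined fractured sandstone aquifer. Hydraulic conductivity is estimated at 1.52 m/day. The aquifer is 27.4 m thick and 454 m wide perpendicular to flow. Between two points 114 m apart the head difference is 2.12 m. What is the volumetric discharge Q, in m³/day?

352

Cross-sectional area A = 454 × 27.4 = 12440 m².
Hydraulic gradient i = Δh / L = 2.12 / 114 = 0.01860.
Darcy's law: Q = K · A · i = 1.520 × 12440 × 0.01860 = 351.6 m³/day.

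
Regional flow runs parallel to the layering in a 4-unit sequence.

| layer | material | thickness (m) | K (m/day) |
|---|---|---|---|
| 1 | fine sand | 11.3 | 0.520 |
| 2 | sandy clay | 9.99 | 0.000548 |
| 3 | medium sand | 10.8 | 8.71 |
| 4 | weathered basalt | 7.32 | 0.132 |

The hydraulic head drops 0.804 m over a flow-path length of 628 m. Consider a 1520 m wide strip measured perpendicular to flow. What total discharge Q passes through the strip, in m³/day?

196

Flow is parallel to layering, so each bed carries its own Darcy discharge and the transmissivities add.
Σ(K_i·b_i) = 0.520×11.3 + 0.000548×9.99 + 8.71×10.8 + 0.132×7.32 = 100.9 m²/day.
Hydraulic gradient i = Δh / L = 0.804 / 628 = 0.001280.
Q = Σ(K_i·b_i) · W · i = 100.9 × 1520 × 0.001280 = 196.4 m³/day.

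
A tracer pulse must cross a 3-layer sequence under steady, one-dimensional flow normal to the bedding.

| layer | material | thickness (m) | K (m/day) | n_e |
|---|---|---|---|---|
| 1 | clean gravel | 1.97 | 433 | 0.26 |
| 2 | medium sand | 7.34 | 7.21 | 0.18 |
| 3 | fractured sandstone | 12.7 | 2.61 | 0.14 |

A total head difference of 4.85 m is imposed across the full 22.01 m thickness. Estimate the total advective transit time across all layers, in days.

With flow normal to the layers, continuity requires the same specific discharge q through every layer.
Σ(b_i/K_i) = 1.97/433 + 7.34/7.21 + 12.7/2.61 = 5.888 d.
q = Δh / Σ(b_i/K_i) = 4.85 / 5.888 = 0.8236 m/day.
In each layer the seepage velocity is v_i = q/n_i, so the layer transit time is t_i = b_i·n_i / q:
  layer 1 (clean gravel): t_1 = 1.97 × 0.26 / 0.8236 = 0.6219 d
  layer 2 (medium sand): t_2 = 7.34 × 0.18 / 0.8236 = 1.604 d
  layer 3 (fractured sandstone): t_3 = 12.7 × 0.14 / 0.8236 = 2.159 d
Total t = Σ t_i = 4.385 days.

4.38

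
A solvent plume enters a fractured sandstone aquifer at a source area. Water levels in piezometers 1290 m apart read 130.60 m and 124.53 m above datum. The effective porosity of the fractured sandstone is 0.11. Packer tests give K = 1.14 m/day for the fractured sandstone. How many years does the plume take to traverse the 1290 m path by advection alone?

72.4

Hydraulic gradient i = (130.60 − 124.53) / 1290 = 6.07 / 1290 = 0.004705.
Darcy flux q = K · i = 1.140 × 0.004705 = 0.005364 m/day.
Seepage velocity v = q / n_e = 0.005364 / 0.11 = 0.04877 m/day.
Travel time t = L / v = 1290 / 0.04877 = 26453 days = 72.42 years.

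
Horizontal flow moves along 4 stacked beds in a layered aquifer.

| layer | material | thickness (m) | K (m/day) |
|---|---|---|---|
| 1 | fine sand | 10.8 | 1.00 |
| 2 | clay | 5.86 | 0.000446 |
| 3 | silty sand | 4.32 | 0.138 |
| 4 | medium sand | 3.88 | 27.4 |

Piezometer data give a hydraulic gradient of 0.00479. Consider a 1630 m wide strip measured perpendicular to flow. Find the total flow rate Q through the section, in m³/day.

Flow is parallel to layering, so each bed carries its own Darcy discharge and the transmissivities add.
Σ(K_i·b_i) = 1.00×10.8 + 0.000446×5.86 + 0.138×4.32 + 27.4×3.88 = 117.7 m²/day.
Hydraulic gradient i = 0.00479.
Q = Σ(K_i·b_i) · W · i = 117.7 × 1630 × 0.004790 = 919.1 m³/day.

919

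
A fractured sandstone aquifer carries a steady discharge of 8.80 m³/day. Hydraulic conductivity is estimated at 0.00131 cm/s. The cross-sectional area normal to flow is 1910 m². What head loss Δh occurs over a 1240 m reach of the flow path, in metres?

5.05

Convert K: 0.00131 cm/s × 864 = 1.132 m/day.
From Q = K·A·i, i = Q / (K·A) = 8.80 / (1.132 × 1910) = 0.004071.
Head loss Δh = i · L = 0.004071 × 1240 = 5.048 m.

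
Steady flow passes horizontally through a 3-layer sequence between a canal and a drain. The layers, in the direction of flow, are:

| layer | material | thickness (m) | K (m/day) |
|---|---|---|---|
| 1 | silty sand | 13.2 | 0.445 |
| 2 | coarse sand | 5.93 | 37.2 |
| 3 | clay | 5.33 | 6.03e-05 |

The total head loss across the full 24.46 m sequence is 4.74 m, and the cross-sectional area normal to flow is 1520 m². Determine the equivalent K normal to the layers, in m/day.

0.000277

Flow is perpendicular to layering, so the layers act in series and the equivalent K is the thickness-weighted harmonic mean.
Total thickness L = 13.2 + 5.93 + 5.33 = 24.46 m.
Σ(b_i/K_i) = 13.2/0.445 + 5.93/37.2 + 5.33/6.03e-05 = 88421 d.
K_eq = L / Σ(b_i/K_i) = 24.46 / 88421 = 0.0002766 m/day.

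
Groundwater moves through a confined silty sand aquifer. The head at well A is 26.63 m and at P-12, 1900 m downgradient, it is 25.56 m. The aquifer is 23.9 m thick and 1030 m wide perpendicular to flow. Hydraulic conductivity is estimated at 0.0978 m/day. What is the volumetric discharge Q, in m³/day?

1.36

Cross-sectional area A = 1030 × 23.9 = 24617 m².
Hydraulic gradient i = (26.63 − 25.56) / 1900 = 1.07 / 1900 = 0.0005632.
Darcy's law: Q = K · A · i = 0.09780 × 24617 × 0.0005632 = 1.356 m³/day.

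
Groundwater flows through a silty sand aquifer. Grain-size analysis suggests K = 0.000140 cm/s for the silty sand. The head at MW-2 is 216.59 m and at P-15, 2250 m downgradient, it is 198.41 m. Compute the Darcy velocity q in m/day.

0.000977

Convert K: 0.000140 cm/s × 864 = 0.1210 m/day.
Hydraulic gradient i = (216.59 − 198.41) / 2250 = 18.18 / 2250 = 0.008080.
Specific discharge q = K · i = 0.1210 × 0.008080 = 0.0009774 m/day.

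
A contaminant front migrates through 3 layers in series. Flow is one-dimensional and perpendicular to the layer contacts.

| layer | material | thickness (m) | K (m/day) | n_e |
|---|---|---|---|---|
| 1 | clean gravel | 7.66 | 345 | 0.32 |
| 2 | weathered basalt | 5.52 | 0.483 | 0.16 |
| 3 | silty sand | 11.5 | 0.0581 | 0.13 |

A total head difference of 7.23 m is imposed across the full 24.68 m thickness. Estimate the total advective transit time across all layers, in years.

With flow normal to the layers, continuity requires the same specific discharge q through every layer.
Σ(b_i/K_i) = 7.66/345 + 5.52/0.483 + 11.5/0.0581 = 209.4 d.
q = Δh / Σ(b_i/K_i) = 7.23 / 209.4 = 0.03453 m/day.
In each layer the seepage velocity is v_i = q/n_i, so the layer transit time is t_i = b_i·n_i / q:
  layer 1 (clean gravel): t_1 = 7.66 × 0.32 / 0.03453 = 70.99 d
  layer 2 (weathered basalt): t_2 = 5.52 × 0.16 / 0.03453 = 25.58 d
  layer 3 (silty sand): t_3 = 11.5 × 0.13 / 0.03453 = 43.30 d
Total t = Σ t_i = 139.9 days = 0.3829 years.

0.383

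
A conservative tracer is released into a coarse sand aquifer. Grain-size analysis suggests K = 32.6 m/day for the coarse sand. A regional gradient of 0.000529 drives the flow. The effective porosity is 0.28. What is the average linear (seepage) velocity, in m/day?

0.0616

Hydraulic gradient i = 0.000529.
Darcy flux q = K · i = 32.60 × 0.0005290 = 0.01725 m/day.
Seepage velocity v = q / n_e = 0.01725 / 0.28 = 0.06159 m/day.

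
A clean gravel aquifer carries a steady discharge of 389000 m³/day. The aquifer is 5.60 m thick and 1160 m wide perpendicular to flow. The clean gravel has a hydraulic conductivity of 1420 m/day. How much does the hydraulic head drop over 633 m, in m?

Cross-sectional area A = 1160 × 5.60 = 6496 m².
From Q = K·A·i, i = Q / (K·A) = 389000 / (1420 × 6496) = 0.04217.
Head loss Δh = i · L = 0.04217 × 633 = 26.69 m.

26.7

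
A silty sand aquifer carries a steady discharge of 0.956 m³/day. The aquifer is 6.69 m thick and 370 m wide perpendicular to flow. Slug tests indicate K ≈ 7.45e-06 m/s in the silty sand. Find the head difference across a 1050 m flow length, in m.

0.630

Convert K: 7.45e-06 m/s × 86400 = 0.6437 m/day.
Cross-sectional area A = 370 × 6.69 = 2475 m².
From Q = K·A·i, i = Q / (K·A) = 0.956 / (0.6437 × 2475) = 0.0006000.
Head loss Δh = i · L = 0.0006000 × 1050 = 0.6300 m.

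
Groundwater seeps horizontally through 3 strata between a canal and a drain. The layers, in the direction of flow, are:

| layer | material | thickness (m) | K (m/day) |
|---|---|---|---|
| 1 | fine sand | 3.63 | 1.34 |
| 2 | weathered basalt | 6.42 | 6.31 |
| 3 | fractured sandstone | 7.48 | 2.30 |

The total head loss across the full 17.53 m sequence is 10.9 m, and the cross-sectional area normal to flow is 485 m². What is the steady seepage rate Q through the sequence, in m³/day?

Flow is perpendicular to layering, so the layers act in series and the equivalent K is the thickness-weighted harmonic mean.
Total thickness L = 3.63 + 6.42 + 7.48 = 17.53 m.
Σ(b_i/K_i) = 3.63/1.34 + 6.42/6.31 + 7.48/2.30 = 6.979 d.
K_eq = L / Σ(b_i/K_i) = 17.53 / 6.979 = 2.512 m/day.
Q = K_eq · A · (Δh/L) = 2.512 × 485 × (10.9/17.53) = 757.5 m³/day.

758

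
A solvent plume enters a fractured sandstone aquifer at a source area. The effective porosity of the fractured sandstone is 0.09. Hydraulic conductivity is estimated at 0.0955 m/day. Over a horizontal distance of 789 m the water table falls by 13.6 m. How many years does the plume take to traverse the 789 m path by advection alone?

Hydraulic gradient i = Δh / L = 13.6 / 789 = 0.01724.
Darcy flux q = K · i = 0.09550 × 0.01724 = 0.001646 m/day.
Seepage velocity v = q / n_e = 0.001646 / 0.09 = 0.01829 m/day.
Travel time t = L / v = 789 / 0.01829 = 43137 days = 118.1 years.

118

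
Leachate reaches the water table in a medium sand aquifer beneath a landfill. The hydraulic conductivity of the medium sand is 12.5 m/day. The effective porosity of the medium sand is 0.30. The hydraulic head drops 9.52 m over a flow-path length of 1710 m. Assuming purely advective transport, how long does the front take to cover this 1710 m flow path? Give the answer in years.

20.2

Hydraulic gradient i = Δh / L = 9.52 / 1710 = 0.005567.
Darcy flux q = K · i = 12.50 × 0.005567 = 0.06959 m/day.
Seepage velocity v = q / n_e = 0.06959 / 0.30 = 0.2320 m/day.
Travel time t = L / v = 1710 / 0.2320 = 7372 days = 20.18 years.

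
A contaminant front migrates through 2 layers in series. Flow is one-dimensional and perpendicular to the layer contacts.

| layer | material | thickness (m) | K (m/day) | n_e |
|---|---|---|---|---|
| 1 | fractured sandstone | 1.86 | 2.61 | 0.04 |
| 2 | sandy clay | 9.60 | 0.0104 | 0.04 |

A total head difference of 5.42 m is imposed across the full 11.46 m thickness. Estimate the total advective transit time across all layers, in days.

With flow normal to the layers, continuity requires the same specific discharge q through every layer.
Σ(b_i/K_i) = 1.86/2.61 + 9.60/0.0104 = 923.8 d.
q = Δh / Σ(b_i/K_i) = 5.42 / 923.8 = 0.005867 m/day.
In each layer the seepage velocity is v_i = q/n_i, so the layer transit time is t_i = b_i·n_i / q:
  layer 1 (fractured sandstone): t_1 = 1.86 × 0.04 / 0.005867 = 12.68 d
  layer 2 (sandy clay): t_2 = 9.60 × 0.04 / 0.005867 = 65.45 d
Total t = Σ t_i = 78.13 days.

78.1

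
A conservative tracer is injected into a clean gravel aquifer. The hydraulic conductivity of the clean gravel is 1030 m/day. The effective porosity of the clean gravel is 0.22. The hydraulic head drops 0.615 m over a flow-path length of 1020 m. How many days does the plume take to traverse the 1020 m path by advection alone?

361

Hydraulic gradient i = Δh / L = 0.615 / 1020 = 0.0006029.
Darcy flux q = K · i = 1030 × 0.0006029 = 0.6210 m/day.
Seepage velocity v = q / n_e = 0.6210 / 0.22 = 2.823 m/day.
Travel time t = L / v = 1020 / 2.823 = 361.3 days.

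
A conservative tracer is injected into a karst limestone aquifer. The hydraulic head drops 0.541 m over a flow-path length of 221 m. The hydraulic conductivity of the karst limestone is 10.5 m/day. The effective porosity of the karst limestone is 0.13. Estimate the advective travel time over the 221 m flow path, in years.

Hydraulic gradient i = Δh / L = 0.541 / 221 = 0.002448.
Darcy flux q = K · i = 10.50 × 0.002448 = 0.02570 m/day.
Seepage velocity v = q / n_e = 0.02570 / 0.13 = 0.1977 m/day.
Travel time t = L / v = 221 / 0.1977 = 1118 days = 3.060 years.

3.06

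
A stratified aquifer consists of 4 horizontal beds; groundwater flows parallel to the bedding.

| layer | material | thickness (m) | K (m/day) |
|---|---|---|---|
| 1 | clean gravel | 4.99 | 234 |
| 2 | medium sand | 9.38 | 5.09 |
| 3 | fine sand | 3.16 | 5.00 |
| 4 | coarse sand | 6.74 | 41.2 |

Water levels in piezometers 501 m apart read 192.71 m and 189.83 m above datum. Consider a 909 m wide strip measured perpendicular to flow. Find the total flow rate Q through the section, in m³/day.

Flow is parallel to layering, so each bed carries its own Darcy discharge and the transmissivities add.
Σ(K_i·b_i) = 234×4.99 + 5.09×9.38 + 5.00×3.16 + 41.2×6.74 = 1509 m²/day.
Hydraulic gradient i = (192.71 − 189.83) / 501 = 2.88 / 501 = 0.005749.
Q = Σ(K_i·b_i) · W · i = 1509 × 909 × 0.005749 = 7885 m³/day.

7880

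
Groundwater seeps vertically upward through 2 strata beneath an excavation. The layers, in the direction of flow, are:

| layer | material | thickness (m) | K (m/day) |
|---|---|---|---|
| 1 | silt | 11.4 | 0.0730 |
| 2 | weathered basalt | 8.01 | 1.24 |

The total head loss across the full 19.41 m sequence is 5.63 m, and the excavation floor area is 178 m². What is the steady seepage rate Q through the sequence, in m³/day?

Flow is perpendicular to layering, so the layers act in series and the equivalent K is the thickness-weighted harmonic mean.
Total thickness L = 11.4 + 8.01 = 19.41 m.
Σ(b_i/K_i) = 11.4/0.0730 + 8.01/1.24 = 162.6 d.
K_eq = L / Σ(b_i/K_i) = 19.41 / 162.6 = 0.1194 m/day.
Q = K_eq · A · (Δh/L) = 0.1194 × 178 × (5.63/19.41) = 6.162 m³/day.

6.16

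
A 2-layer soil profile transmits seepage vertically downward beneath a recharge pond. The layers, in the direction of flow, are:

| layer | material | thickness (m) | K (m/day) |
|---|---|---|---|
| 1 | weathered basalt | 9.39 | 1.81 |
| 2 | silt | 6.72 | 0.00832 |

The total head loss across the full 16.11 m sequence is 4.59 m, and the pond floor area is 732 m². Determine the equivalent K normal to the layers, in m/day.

0.0198

Flow is perpendicular to layering, so the layers act in series and the equivalent K is the thickness-weighted harmonic mean.
Total thickness L = 9.39 + 6.72 = 16.11 m.
Σ(b_i/K_i) = 9.39/1.81 + 6.72/0.00832 = 812.9 d.
K_eq = L / Σ(b_i/K_i) = 16.11 / 812.9 = 0.01982 m/day.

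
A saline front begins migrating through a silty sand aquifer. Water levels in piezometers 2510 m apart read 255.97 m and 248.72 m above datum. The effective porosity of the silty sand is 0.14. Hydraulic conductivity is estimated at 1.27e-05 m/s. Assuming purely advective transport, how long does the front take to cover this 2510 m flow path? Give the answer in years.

Convert K: 1.27e-05 m/s × 86400 = 1.097 m/day.
Hydraulic gradient i = (255.97 − 248.72) / 2510 = 7.25 / 2510 = 0.002888.
Darcy flux q = K · i = 1.097 × 0.002888 = 0.003169 m/day.
Seepage velocity v = q / n_e = 0.003169 / 0.14 = 0.02264 m/day.
Travel time t = L / v = 2510 / 0.02264 = 1.109e+05 days = 303.5 years.

304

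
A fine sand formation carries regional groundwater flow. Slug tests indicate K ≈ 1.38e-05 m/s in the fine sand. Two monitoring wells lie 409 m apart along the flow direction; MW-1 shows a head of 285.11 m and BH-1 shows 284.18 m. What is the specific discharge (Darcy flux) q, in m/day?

Convert K: 1.38e-05 m/s × 86400 = 1.192 m/day.
Hydraulic gradient i = (285.11 − 284.18) / 409 = 0.93 / 409 = 0.002274.
Specific discharge q = K · i = 1.192 × 0.002274 = 0.002711 m/day.

0.00271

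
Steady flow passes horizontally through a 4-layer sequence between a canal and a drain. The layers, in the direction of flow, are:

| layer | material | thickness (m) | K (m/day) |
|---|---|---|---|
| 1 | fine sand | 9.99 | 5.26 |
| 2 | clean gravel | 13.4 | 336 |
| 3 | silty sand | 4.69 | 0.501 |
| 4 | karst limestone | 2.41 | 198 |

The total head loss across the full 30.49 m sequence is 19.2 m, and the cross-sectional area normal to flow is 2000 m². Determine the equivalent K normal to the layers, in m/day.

2.70

Flow is perpendicular to layering, so the layers act in series and the equivalent K is the thickness-weighted harmonic mean.
Total thickness L = 9.99 + 13.4 + 4.69 + 2.41 = 30.49 m.
Σ(b_i/K_i) = 9.99/5.26 + 13.4/336 + 4.69/0.501 + 2.41/198 = 11.31 d.
K_eq = L / Σ(b_i/K_i) = 30.49 / 11.31 = 2.695 m/day.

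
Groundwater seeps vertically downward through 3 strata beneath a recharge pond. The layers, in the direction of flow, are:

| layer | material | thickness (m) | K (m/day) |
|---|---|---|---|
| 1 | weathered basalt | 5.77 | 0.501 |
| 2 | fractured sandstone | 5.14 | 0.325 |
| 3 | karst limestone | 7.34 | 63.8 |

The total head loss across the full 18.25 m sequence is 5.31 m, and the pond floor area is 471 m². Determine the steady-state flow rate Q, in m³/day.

Flow is perpendicular to layering, so the layers act in series and the equivalent K is the thickness-weighted harmonic mean.
Total thickness L = 5.77 + 5.14 + 7.34 = 18.25 m.
Σ(b_i/K_i) = 5.77/0.501 + 5.14/0.325 + 7.34/63.8 = 27.45 d.
K_eq = L / Σ(b_i/K_i) = 18.25 / 27.45 = 0.6649 m/day.
Q = K_eq · A · (Δh/L) = 0.6649 × 471 × (5.31/18.25) = 91.12 m³/day.

91.1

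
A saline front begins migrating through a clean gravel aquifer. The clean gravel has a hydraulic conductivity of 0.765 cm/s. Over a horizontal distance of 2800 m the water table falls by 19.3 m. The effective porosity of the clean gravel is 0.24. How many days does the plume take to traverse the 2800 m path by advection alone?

Convert K: 0.765 cm/s × 864 = 661.0 m/day.
Hydraulic gradient i = Δh / L = 19.3 / 2800 = 0.006893.
Darcy flux q = K · i = 661.0 × 0.006893 = 4.556 m/day.
Seepage velocity v = q / n_e = 4.556 / 0.24 = 18.98 m/day.
Travel time t = L / v = 2800 / 18.98 = 147.5 days.

148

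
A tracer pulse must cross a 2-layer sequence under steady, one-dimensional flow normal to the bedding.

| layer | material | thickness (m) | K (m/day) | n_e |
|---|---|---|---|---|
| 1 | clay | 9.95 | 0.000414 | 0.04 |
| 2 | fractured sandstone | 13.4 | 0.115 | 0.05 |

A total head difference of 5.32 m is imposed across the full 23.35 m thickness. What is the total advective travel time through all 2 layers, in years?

13.3

With flow normal to the layers, continuity requires the same specific discharge q through every layer.
Σ(b_i/K_i) = 9.95/0.000414 + 13.4/0.115 = 24150 d.
q = Δh / Σ(b_i/K_i) = 5.32 / 24150 = 0.0002203 m/day.
In each layer the seepage velocity is v_i = q/n_i, so the layer transit time is t_i = b_i·n_i / q:
  layer 1 (clay): t_1 = 9.95 × 0.04 / 0.0002203 = 1807 d
  layer 2 (fractured sandstone): t_2 = 13.4 × 0.05 / 0.0002203 = 3041 d
Total t = Σ t_i = 4848 days = 13.27 years.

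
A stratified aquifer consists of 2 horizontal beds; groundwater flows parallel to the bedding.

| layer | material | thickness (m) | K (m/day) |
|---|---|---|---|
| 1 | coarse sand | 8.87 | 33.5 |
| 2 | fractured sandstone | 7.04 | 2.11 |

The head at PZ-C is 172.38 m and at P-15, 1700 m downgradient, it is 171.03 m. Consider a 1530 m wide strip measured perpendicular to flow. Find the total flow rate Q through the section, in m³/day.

Flow is parallel to layering, so each bed carries its own Darcy discharge and the transmissivities add.
Σ(K_i·b_i) = 33.5×8.87 + 2.11×7.04 = 312.0 m²/day.
Hydraulic gradient i = (172.38 − 171.03) / 1700 = 1.35 / 1700 = 0.0007941.
Q = Σ(K_i·b_i) · W · i = 312.0 × 1530 × 0.0007941 = 379.1 m³/day.

379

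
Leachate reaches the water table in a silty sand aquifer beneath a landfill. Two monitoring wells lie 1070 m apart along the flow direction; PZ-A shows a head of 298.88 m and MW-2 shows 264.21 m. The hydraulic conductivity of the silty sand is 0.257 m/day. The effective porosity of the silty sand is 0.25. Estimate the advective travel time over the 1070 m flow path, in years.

Hydraulic gradient i = (298.88 − 264.21) / 1070 = 34.67 / 1070 = 0.03240.
Darcy flux q = K · i = 0.2570 × 0.03240 = 0.008327 m/day.
Seepage velocity v = q / n_e = 0.008327 / 0.25 = 0.03331 m/day.
Travel time t = L / v = 1070 / 0.03331 = 32123 days = 87.95 years.

87.9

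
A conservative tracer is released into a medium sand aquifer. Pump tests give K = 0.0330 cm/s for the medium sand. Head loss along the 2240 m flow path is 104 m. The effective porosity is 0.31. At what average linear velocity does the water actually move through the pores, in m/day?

4.27

Convert K: 0.0330 cm/s × 864 = 28.51 m/day.
Hydraulic gradient i = Δh / L = 104 / 2240 = 0.04643.
Darcy flux q = K · i = 28.51 × 0.04643 = 1.324 m/day.
Seepage velocity v = q / n_e = 1.324 / 0.31 = 4.270 m/day.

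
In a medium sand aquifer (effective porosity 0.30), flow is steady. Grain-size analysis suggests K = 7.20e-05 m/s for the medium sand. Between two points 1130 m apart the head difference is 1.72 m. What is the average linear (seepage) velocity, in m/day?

Convert K: 7.20e-05 m/s × 86400 = 6.221 m/day.
Hydraulic gradient i = Δh / L = 1.72 / 1130 = 0.001522.
Darcy flux q = K · i = 6.221 × 0.001522 = 0.009469 m/day.
Seepage velocity v = q / n_e = 0.009469 / 0.30 = 0.03156 m/day.

0.0316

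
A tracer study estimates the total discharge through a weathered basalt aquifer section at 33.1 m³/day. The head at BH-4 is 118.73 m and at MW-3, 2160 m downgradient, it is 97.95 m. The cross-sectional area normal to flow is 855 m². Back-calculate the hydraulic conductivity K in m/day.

Hydraulic gradient i = (118.73 − 97.95) / 2160 = 20.78 / 2160 = 0.009620.
From Q = K·A·i, K = Q / (A·i) = 33.1 / (855.0 × 0.009620) = 4.024 m/day.

4.02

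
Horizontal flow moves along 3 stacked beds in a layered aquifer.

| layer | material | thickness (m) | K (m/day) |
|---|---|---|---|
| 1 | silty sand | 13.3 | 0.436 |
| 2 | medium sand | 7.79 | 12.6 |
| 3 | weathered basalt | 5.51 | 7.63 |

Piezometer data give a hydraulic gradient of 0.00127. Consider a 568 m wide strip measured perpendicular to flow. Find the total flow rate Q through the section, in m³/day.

105

Flow is parallel to layering, so each bed carries its own Darcy discharge and the transmissivities add.
Σ(K_i·b_i) = 0.436×13.3 + 12.6×7.79 + 7.63×5.51 = 146.0 m²/day.
Hydraulic gradient i = 0.00127.
Q = Σ(K_i·b_i) · W · i = 146.0 × 568 × 0.001270 = 105.3 m³/day.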